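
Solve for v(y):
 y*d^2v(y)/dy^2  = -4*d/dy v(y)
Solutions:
 v(y) = C1 + C2/y^3


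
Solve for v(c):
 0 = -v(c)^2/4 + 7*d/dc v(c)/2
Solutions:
 v(c) = -14/(C1 + c)


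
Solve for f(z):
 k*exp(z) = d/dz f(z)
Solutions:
 f(z) = C1 + k*exp(z)


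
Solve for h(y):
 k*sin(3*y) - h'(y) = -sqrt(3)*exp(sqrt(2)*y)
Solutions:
 h(y) = C1 - k*cos(3*y)/3 + sqrt(6)*exp(sqrt(2)*y)/2


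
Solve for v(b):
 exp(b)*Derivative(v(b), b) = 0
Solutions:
 v(b) = C1


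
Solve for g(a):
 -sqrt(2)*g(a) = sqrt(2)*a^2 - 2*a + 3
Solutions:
 g(a) = -a^2 + sqrt(2)*a - 3*sqrt(2)/2


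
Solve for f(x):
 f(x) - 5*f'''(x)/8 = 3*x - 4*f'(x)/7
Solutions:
 f(x) = C1*exp(-x*(16*22050^(1/3)/(sqrt(4646985) + 2205)^(1/3) + 420^(1/3)*(sqrt(4646985) + 2205)^(1/3))/210)*sin(3^(1/6)*x*(-140^(1/3)*3^(2/3)*(sqrt(4646985) + 2205)^(1/3) + 48*2450^(1/3)/(sqrt(4646985) + 2205)^(1/3))/210) + C2*exp(-x*(16*22050^(1/3)/(sqrt(4646985) + 2205)^(1/3) + 420^(1/3)*(sqrt(4646985) + 2205)^(1/3))/210)*cos(3^(1/6)*x*(-140^(1/3)*3^(2/3)*(sqrt(4646985) + 2205)^(1/3) + 48*2450^(1/3)/(sqrt(4646985) + 2205)^(1/3))/210) + C3*exp(x*(16*22050^(1/3)/(sqrt(4646985) + 2205)^(1/3) + 420^(1/3)*(sqrt(4646985) + 2205)^(1/3))/105) + 3*x - 12/7


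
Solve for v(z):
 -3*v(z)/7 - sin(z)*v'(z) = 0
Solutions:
 v(z) = C1*(cos(z) + 1)^(3/14)/(cos(z) - 1)^(3/14)


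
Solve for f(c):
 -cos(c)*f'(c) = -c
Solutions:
 f(c) = C1 + Integral(c/cos(c), c)


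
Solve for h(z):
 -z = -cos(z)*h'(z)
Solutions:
 h(z) = C1 + Integral(z/cos(z), z)


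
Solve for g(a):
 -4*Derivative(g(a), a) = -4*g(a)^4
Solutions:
 g(a) = (-1/(C1 + 3*a))^(1/3)
 g(a) = (-1/(C1 + a))^(1/3)*(-3^(2/3) - 3*3^(1/6)*I)/6
 g(a) = (-1/(C1 + a))^(1/3)*(-3^(2/3) + 3*3^(1/6)*I)/6


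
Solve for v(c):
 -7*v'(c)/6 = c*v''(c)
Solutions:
 v(c) = C1 + C2/c^(1/6)


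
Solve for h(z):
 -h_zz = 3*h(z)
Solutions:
 h(z) = C1*sin(sqrt(3)*z) + C2*cos(sqrt(3)*z)


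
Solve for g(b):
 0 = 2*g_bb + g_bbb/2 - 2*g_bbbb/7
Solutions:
 g(b) = C1 + C2*b + C3*exp(b*(7 - sqrt(497))/8) + C4*exp(b*(7 + sqrt(497))/8)


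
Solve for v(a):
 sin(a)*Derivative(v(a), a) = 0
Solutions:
 v(a) = C1


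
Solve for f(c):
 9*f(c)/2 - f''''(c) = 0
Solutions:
 f(c) = C1*exp(-2^(3/4)*sqrt(3)*c/2) + C2*exp(2^(3/4)*sqrt(3)*c/2) + C3*sin(2^(3/4)*sqrt(3)*c/2) + C4*cos(2^(3/4)*sqrt(3)*c/2)


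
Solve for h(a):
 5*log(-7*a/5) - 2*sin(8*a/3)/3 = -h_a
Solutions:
 h(a) = C1 - 5*a*log(-a) - 5*a*log(7) + 5*a + 5*a*log(5) - cos(8*a/3)/4


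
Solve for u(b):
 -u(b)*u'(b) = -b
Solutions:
 u(b) = -sqrt(C1 + b^2)
 u(b) = sqrt(C1 + b^2)


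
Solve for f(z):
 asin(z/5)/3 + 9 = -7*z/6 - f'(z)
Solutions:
 f(z) = C1 - 7*z^2/12 - z*asin(z/5)/3 - 9*z - sqrt(25 - z^2)/3


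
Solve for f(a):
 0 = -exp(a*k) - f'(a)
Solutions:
 f(a) = C1 - exp(a*k)/k


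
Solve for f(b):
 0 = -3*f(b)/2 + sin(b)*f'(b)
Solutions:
 f(b) = C1*(cos(b) - 1)^(3/4)/(cos(b) + 1)^(3/4)


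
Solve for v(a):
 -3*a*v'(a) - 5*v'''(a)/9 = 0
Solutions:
 v(a) = C1 + Integral(C2*airyai(-3*5^(2/3)*a/5) + C3*airybi(-3*5^(2/3)*a/5), a)


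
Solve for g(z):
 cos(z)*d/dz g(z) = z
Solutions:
 g(z) = C1 + Integral(z/cos(z), z)


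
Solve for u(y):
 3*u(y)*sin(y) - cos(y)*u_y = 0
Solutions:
 u(y) = C1/cos(y)^3


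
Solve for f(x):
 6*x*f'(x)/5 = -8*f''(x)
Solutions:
 f(x) = C1 + C2*erf(sqrt(30)*x/20)


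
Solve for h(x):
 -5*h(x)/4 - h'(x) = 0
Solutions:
 h(x) = C1*exp(-5*x/4)


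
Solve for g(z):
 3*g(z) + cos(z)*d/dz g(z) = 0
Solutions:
 g(z) = C1*(sin(z) - 1)^(3/2)/(sin(z) + 1)^(3/2)


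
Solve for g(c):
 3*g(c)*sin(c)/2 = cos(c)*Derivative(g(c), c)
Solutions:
 g(c) = C1/cos(c)^(3/2)


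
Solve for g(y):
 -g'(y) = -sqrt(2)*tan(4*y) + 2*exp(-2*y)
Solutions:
 g(y) = C1 + sqrt(2)*log(tan(4*y)^2 + 1)/8 + exp(-2*y)


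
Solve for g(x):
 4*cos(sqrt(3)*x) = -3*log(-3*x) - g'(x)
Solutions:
 g(x) = C1 - 3*x*log(-x) - 3*x*log(3) + 3*x - 4*sqrt(3)*sin(sqrt(3)*x)/3


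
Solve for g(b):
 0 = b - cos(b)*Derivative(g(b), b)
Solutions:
 g(b) = C1 + Integral(b/cos(b), b)


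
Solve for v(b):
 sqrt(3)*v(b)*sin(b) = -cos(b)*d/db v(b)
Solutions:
 v(b) = C1*cos(b)^(sqrt(3))


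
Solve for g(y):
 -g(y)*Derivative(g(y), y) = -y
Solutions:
 g(y) = -sqrt(C1 + y^2)
 g(y) = sqrt(C1 + y^2)


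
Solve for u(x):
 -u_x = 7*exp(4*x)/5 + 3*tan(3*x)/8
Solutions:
 u(x) = C1 - 7*exp(4*x)/20 + log(cos(3*x))/8


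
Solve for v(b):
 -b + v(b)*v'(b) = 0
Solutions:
 v(b) = -sqrt(C1 + b^2)
 v(b) = sqrt(C1 + b^2)


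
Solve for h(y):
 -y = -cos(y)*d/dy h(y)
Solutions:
 h(y) = C1 + Integral(y/cos(y), y)


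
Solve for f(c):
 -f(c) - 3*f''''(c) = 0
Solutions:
 f(c) = (C1*sin(sqrt(2)*3^(3/4)*c/6) + C2*cos(sqrt(2)*3^(3/4)*c/6))*exp(-sqrt(2)*3^(3/4)*c/6) + (C3*sin(sqrt(2)*3^(3/4)*c/6) + C4*cos(sqrt(2)*3^(3/4)*c/6))*exp(sqrt(2)*3^(3/4)*c/6)


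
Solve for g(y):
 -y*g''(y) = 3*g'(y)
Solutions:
 g(y) = C1 + C2/y^2


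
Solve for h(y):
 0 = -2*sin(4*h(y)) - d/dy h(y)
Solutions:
 h(y) = -acos((-C1 - exp(16*y))/(C1 - exp(16*y)))/4 + pi/2
 h(y) = acos((-C1 - exp(16*y))/(C1 - exp(16*y)))/4


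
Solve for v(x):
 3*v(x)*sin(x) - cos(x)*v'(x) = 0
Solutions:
 v(x) = C1/cos(x)^3


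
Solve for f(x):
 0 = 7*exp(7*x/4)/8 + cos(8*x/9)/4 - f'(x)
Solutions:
 f(x) = C1 + exp(7*x/4)/2 + 9*sin(8*x/9)/32


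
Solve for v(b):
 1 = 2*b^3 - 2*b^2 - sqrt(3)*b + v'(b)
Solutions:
 v(b) = C1 - b^4/2 + 2*b^3/3 + sqrt(3)*b^2/2 + b


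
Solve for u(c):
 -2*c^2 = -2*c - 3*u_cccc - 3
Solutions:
 u(c) = C1 + C2*c + C3*c^2 + C4*c^3 + c^6/540 - c^5/180 - c^4/24


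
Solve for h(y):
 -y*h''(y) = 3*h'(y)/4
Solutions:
 h(y) = C1 + C2*y^(1/4)


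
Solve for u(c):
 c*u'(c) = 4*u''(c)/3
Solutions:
 u(c) = C1 + C2*erfi(sqrt(6)*c/4)


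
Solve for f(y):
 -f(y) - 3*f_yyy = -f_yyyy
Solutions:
 f(y) = C1*exp(y*(-sqrt(3)*sqrt(-16*18^(1/3)/(-81 + sqrt(7329))^(1/3) + 2*12^(1/3)*(-81 + sqrt(7329))^(1/3) + 27) + 9)/12)*sin(sqrt(6)*y*sqrt(-27 - 8*18^(1/3)/(-81 + sqrt(7329))^(1/3) + 12^(1/3)*(-81 + sqrt(7329))^(1/3) + 81*sqrt(3)/sqrt(-16*18^(1/3)/(-81 + sqrt(7329))^(1/3) + 2*12^(1/3)*(-81 + sqrt(7329))^(1/3) + 27))/12) + C2*exp(y*(-sqrt(3)*sqrt(-16*18^(1/3)/(-81 + sqrt(7329))^(1/3) + 2*12^(1/3)*(-81 + sqrt(7329))^(1/3) + 27) + 9)/12)*cos(sqrt(6)*y*sqrt(-27 - 8*18^(1/3)/(-81 + sqrt(7329))^(1/3) + 12^(1/3)*(-81 + sqrt(7329))^(1/3) + 81*sqrt(3)/sqrt(-16*18^(1/3)/(-81 + sqrt(7329))^(1/3) + 2*12^(1/3)*(-81 + sqrt(7329))^(1/3) + 27))/12) + C3*exp(y*(sqrt(3)*sqrt(-16*18^(1/3)/(-81 + sqrt(7329))^(1/3) + 2*12^(1/3)*(-81 + sqrt(7329))^(1/3) + 27) + 9 + sqrt(6)*sqrt(-12^(1/3)*(-81 + sqrt(7329))^(1/3) + 8*18^(1/3)/(-81 + sqrt(7329))^(1/3) + 27 + 81*sqrt(3)/sqrt(-16*18^(1/3)/(-81 + sqrt(7329))^(1/3) + 2*12^(1/3)*(-81 + sqrt(7329))^(1/3) + 27)))/12) + C4*exp(y*(-sqrt(6)*sqrt(-12^(1/3)*(-81 + sqrt(7329))^(1/3) + 8*18^(1/3)/(-81 + sqrt(7329))^(1/3) + 27 + 81*sqrt(3)/sqrt(-16*18^(1/3)/(-81 + sqrt(7329))^(1/3) + 2*12^(1/3)*(-81 + sqrt(7329))^(1/3) + 27)) + sqrt(3)*sqrt(-16*18^(1/3)/(-81 + sqrt(7329))^(1/3) + 2*12^(1/3)*(-81 + sqrt(7329))^(1/3) + 27) + 9)/12)


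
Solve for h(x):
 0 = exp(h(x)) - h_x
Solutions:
 h(x) = log(-1/(C1 + x))


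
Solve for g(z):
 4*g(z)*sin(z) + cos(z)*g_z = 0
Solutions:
 g(z) = C1*cos(z)^4


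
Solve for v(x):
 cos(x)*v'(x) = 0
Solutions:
 v(x) = C1


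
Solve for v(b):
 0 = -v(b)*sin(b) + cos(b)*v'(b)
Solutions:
 v(b) = C1/cos(b)


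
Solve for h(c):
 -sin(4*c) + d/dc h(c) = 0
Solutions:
 h(c) = C1 - cos(4*c)/4


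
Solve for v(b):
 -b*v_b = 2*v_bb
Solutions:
 v(b) = C1 + C2*erf(b/2)


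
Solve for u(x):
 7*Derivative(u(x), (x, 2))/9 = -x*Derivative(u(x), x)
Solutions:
 u(x) = C1 + C2*erf(3*sqrt(14)*x/14)


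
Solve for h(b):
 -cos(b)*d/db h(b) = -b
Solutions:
 h(b) = C1 + Integral(b/cos(b), b)


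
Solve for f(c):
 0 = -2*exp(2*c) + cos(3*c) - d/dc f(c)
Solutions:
 f(c) = C1 - exp(2*c) + sin(3*c)/3


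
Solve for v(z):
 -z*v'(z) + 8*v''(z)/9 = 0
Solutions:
 v(z) = C1 + C2*erfi(3*z/4)


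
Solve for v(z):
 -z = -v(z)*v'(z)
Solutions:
 v(z) = -sqrt(C1 + z^2)
 v(z) = sqrt(C1 + z^2)


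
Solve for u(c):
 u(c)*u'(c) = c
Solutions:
 u(c) = -sqrt(C1 + c^2)
 u(c) = sqrt(C1 + c^2)


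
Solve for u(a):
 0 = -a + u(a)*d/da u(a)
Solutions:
 u(a) = -sqrt(C1 + a^2)
 u(a) = sqrt(C1 + a^2)


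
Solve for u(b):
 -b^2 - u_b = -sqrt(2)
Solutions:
 u(b) = C1 - b^3/3 + sqrt(2)*b


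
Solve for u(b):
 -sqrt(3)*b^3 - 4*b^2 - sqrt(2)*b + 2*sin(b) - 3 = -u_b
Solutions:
 u(b) = C1 + sqrt(3)*b^4/4 + 4*b^3/3 + sqrt(2)*b^2/2 + 3*b + 2*cos(b)


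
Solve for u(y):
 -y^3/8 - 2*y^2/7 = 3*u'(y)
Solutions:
 u(y) = C1 - y^4/96 - 2*y^3/63


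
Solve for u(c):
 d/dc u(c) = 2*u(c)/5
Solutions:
 u(c) = C1*exp(2*c/5)


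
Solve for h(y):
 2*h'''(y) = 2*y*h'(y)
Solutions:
 h(y) = C1 + Integral(C2*airyai(y) + C3*airybi(y), y)


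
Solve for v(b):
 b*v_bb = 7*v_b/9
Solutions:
 v(b) = C1 + C2*b^(16/9)


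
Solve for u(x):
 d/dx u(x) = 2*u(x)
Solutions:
 u(x) = C1*exp(2*x)


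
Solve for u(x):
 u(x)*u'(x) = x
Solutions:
 u(x) = -sqrt(C1 + x^2)
 u(x) = sqrt(C1 + x^2)


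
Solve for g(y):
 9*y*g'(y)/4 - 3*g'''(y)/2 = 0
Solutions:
 g(y) = C1 + Integral(C2*airyai(2^(2/3)*3^(1/3)*y/2) + C3*airybi(2^(2/3)*3^(1/3)*y/2), y)


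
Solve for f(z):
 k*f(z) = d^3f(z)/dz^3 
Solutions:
 f(z) = C1*exp(k^(1/3)*z) + C2*exp(k^(1/3)*z*(-1 + sqrt(3)*I)/2) + C3*exp(-k^(1/3)*z*(1 + sqrt(3)*I)/2)


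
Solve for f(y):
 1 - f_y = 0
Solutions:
 f(y) = C1 + y


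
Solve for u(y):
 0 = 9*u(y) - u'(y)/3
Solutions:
 u(y) = C1*exp(27*y)


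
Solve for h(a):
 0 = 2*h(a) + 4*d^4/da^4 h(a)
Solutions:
 h(a) = (C1*sin(2^(1/4)*a/2) + C2*cos(2^(1/4)*a/2))*exp(-2^(1/4)*a/2) + (C3*sin(2^(1/4)*a/2) + C4*cos(2^(1/4)*a/2))*exp(2^(1/4)*a/2)


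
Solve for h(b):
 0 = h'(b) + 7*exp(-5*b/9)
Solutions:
 h(b) = C1 + 63*exp(-5*b/9)/5


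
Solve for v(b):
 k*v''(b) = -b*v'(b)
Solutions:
 v(b) = C1 + C2*sqrt(k)*erf(sqrt(2)*b*sqrt(1/k)/2)


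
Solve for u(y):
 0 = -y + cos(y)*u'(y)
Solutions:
 u(y) = C1 + Integral(y/cos(y), y)


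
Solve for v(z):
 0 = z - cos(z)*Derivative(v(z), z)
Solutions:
 v(z) = C1 + Integral(z/cos(z), z)


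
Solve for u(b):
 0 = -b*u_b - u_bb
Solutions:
 u(b) = C1 + C2*erf(sqrt(2)*b/2)


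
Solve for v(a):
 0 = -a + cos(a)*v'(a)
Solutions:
 v(a) = C1 + Integral(a/cos(a), a)


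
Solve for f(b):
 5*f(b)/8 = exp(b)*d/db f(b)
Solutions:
 f(b) = C1*exp(-5*exp(-b)/8)


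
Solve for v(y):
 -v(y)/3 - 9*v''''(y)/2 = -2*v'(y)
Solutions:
 v(y) = (C1/sqrt(exp(sqrt(2)*y*sqrt(-(sqrt(73) + 9)^(1/3) - 2/(sqrt(73) + 9)^(1/3) + 6*sqrt(2)/sqrt(2/(sqrt(73) + 9)^(1/3) + (sqrt(73) + 9)^(1/3)))/3)) + C2*sqrt(exp(sqrt(2)*y*sqrt(-(sqrt(73) + 9)^(1/3) - 2/(sqrt(73) + 9)^(1/3) + 6*sqrt(2)/sqrt(2/(sqrt(73) + 9)^(1/3) + (sqrt(73) + 9)^(1/3)))/3)))*exp(sqrt(2)*y*sqrt(2/(sqrt(73) + 9)^(1/3) + (sqrt(73) + 9)^(1/3))/6) + (C3*sin(sqrt(2)*y*sqrt(2/(sqrt(73) + 9)^(1/3) + (sqrt(73) + 9)^(1/3) + 6*sqrt(2)/sqrt(2/(sqrt(73) + 9)^(1/3) + (sqrt(73) + 9)^(1/3)))/6) + C4*cos(sqrt(2)*y*sqrt(2/(sqrt(73) + 9)^(1/3) + (sqrt(73) + 9)^(1/3) + 6*sqrt(2)/sqrt(2/(sqrt(73) + 9)^(1/3) + (sqrt(73) + 9)^(1/3)))/6))*exp(-sqrt(2)*y*sqrt(2/(sqrt(73) + 9)^(1/3) + (sqrt(73) + 9)^(1/3))/6)


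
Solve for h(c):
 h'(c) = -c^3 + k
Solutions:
 h(c) = C1 - c^4/4 + c*k


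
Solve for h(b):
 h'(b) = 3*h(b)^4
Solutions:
 h(b) = (-1/(C1 + 9*b))^(1/3)
 h(b) = (-1/(C1 + 3*b))^(1/3)*(-3^(2/3) - 3*3^(1/6)*I)/6
 h(b) = (-1/(C1 + 3*b))^(1/3)*(-3^(2/3) + 3*3^(1/6)*I)/6


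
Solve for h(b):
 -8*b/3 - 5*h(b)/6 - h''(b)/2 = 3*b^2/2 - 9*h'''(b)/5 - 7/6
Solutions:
 h(b) = C1*exp(b*(-5^(2/3)*(54*sqrt(734) + 1463)^(1/3) - 5*5^(1/3)/(54*sqrt(734) + 1463)^(1/3) + 10)/108)*sin(sqrt(3)*5^(1/3)*b*(-5^(1/3)*(54*sqrt(734) + 1463)^(1/3) + 5/(54*sqrt(734) + 1463)^(1/3))/108) + C2*exp(b*(-5^(2/3)*(54*sqrt(734) + 1463)^(1/3) - 5*5^(1/3)/(54*sqrt(734) + 1463)^(1/3) + 10)/108)*cos(sqrt(3)*5^(1/3)*b*(-5^(1/3)*(54*sqrt(734) + 1463)^(1/3) + 5/(54*sqrt(734) + 1463)^(1/3))/108) + C3*exp(b*(5*5^(1/3)/(54*sqrt(734) + 1463)^(1/3) + 5 + 5^(2/3)*(54*sqrt(734) + 1463)^(1/3))/54) - 9*b^2/5 - 16*b/5 + 89/25


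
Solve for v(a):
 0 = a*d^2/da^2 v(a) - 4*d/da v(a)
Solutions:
 v(a) = C1 + C2*a^5


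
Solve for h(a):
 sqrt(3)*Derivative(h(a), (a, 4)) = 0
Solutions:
 h(a) = C1 + C2*a + C3*a^2 + C4*a^3


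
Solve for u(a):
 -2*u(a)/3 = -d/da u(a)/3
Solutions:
 u(a) = C1*exp(2*a)


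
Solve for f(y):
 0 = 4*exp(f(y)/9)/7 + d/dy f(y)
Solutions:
 f(y) = 9*log(1/(C1 + 4*y)) + 9*log(63)


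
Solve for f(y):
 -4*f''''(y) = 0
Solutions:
 f(y) = C1 + C2*y + C3*y^2 + C4*y^3


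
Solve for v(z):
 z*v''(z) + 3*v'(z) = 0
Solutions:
 v(z) = C1 + C2/z^2


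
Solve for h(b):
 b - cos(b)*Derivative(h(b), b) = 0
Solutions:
 h(b) = C1 + Integral(b/cos(b), b)


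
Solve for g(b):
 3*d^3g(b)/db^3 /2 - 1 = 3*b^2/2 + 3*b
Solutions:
 g(b) = C1 + C2*b + C3*b^2 + b^5/60 + b^4/12 + b^3/9


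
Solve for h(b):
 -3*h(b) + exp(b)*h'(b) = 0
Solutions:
 h(b) = C1*exp(-3*exp(-b))


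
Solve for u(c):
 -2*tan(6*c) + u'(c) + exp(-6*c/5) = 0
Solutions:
 u(c) = C1 + log(tan(6*c)^2 + 1)/6 + 5*exp(-6*c/5)/6


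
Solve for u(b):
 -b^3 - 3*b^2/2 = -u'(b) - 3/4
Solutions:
 u(b) = C1 + b^4/4 + b^3/2 - 3*b/4


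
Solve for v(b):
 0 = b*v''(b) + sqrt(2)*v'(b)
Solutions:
 v(b) = C1 + C2*b^(1 - sqrt(2))


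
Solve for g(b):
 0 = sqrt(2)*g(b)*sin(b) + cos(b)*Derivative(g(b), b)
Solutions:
 g(b) = C1*cos(b)^(sqrt(2))


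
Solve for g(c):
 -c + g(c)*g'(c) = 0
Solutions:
 g(c) = -sqrt(C1 + c^2)
 g(c) = sqrt(C1 + c^2)


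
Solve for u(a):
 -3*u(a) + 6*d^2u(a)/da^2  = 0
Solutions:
 u(a) = C1*exp(-sqrt(2)*a/2) + C2*exp(sqrt(2)*a/2)


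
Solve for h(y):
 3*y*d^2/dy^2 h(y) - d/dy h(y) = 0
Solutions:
 h(y) = C1 + C2*y^(4/3)


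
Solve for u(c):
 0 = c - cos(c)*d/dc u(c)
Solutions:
 u(c) = C1 + Integral(c/cos(c), c)


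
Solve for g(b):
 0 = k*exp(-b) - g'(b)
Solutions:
 g(b) = C1 - k*exp(-b)


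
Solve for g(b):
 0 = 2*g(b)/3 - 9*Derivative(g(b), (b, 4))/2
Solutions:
 g(b) = C1*exp(-sqrt(2)*3^(1/4)*b/3) + C2*exp(sqrt(2)*3^(1/4)*b/3) + C3*sin(sqrt(2)*3^(1/4)*b/3) + C4*cos(sqrt(2)*3^(1/4)*b/3)


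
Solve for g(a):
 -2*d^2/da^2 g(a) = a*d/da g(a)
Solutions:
 g(a) = C1 + C2*erf(a/2)


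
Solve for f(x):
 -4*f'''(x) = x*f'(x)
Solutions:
 f(x) = C1 + Integral(C2*airyai(-2^(1/3)*x/2) + C3*airybi(-2^(1/3)*x/2), x)


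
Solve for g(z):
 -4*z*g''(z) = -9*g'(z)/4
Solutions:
 g(z) = C1 + C2*z^(25/16)


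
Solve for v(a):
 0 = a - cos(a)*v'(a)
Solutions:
 v(a) = C1 + Integral(a/cos(a), a)


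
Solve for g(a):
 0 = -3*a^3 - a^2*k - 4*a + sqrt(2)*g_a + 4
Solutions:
 g(a) = C1 + 3*sqrt(2)*a^4/8 + sqrt(2)*a^3*k/6 + sqrt(2)*a^2 - 2*sqrt(2)*a


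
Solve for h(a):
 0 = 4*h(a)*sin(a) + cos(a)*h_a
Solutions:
 h(a) = C1*cos(a)^4


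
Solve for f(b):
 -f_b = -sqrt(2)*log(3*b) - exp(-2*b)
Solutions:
 f(b) = C1 + sqrt(2)*b*log(b) + sqrt(2)*b*(-1 + log(3)) - exp(-2*b)/2


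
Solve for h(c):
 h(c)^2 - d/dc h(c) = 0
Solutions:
 h(c) = -1/(C1 + c)


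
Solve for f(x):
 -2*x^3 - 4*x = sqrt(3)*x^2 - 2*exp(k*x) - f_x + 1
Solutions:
 f(x) = C1 + x^4/2 + sqrt(3)*x^3/3 + 2*x^2 + x - 2*exp(k*x)/k


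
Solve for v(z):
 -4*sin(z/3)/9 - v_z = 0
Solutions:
 v(z) = C1 + 4*cos(z/3)/3


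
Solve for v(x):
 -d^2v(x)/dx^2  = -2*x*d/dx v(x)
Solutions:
 v(x) = C1 + C2*erfi(x)


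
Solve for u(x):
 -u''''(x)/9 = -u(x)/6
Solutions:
 u(x) = C1*exp(-2^(3/4)*3^(1/4)*x/2) + C2*exp(2^(3/4)*3^(1/4)*x/2) + C3*sin(2^(3/4)*3^(1/4)*x/2) + C4*cos(2^(3/4)*3^(1/4)*x/2)


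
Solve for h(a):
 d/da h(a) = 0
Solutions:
 h(a) = C1


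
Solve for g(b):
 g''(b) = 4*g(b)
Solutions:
 g(b) = C1*exp(-2*b) + C2*exp(2*b)


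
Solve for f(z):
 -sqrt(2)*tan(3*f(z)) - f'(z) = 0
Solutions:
 f(z) = -asin(C1*exp(-3*sqrt(2)*z))/3 + pi/3
 f(z) = asin(C1*exp(-3*sqrt(2)*z))/3


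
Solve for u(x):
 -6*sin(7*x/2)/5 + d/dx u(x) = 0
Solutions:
 u(x) = C1 - 12*cos(7*x/2)/35


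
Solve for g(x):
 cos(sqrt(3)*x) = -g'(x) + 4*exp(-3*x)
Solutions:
 g(x) = C1 - sqrt(3)*sin(sqrt(3)*x)/3 - 4*exp(-3*x)/3


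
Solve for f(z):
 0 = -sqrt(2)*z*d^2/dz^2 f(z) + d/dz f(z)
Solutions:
 f(z) = C1 + C2*z^(sqrt(2)/2 + 1)


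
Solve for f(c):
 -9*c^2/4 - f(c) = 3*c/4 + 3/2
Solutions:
 f(c) = -9*c^2/4 - 3*c/4 - 3/2


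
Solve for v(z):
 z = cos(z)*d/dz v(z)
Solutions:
 v(z) = C1 + Integral(z/cos(z), z)


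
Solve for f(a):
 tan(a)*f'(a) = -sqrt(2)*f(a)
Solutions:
 f(a) = C1/sin(a)^(sqrt(2))


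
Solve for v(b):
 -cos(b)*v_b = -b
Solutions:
 v(b) = C1 + Integral(b/cos(b), b)


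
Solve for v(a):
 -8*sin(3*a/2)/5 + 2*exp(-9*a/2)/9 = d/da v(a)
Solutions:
 v(a) = C1 + 16*cos(3*a/2)/15 - 4*exp(-9*a/2)/81


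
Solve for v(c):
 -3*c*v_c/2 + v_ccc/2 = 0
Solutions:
 v(c) = C1 + Integral(C2*airyai(3^(1/3)*c) + C3*airybi(3^(1/3)*c), c)


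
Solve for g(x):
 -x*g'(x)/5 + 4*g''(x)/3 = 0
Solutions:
 g(x) = C1 + C2*erfi(sqrt(30)*x/20)


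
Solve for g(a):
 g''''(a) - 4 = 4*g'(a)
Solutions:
 g(a) = C1 + C4*exp(2^(2/3)*a) - a + (C2*sin(2^(2/3)*sqrt(3)*a/2) + C3*cos(2^(2/3)*sqrt(3)*a/2))*exp(-2^(2/3)*a/2)


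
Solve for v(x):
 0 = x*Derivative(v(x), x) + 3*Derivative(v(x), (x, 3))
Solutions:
 v(x) = C1 + Integral(C2*airyai(-3^(2/3)*x/3) + C3*airybi(-3^(2/3)*x/3), x)


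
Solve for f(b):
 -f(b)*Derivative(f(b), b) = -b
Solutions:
 f(b) = -sqrt(C1 + b^2)
 f(b) = sqrt(C1 + b^2)


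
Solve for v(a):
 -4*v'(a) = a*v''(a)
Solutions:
 v(a) = C1 + C2/a^3


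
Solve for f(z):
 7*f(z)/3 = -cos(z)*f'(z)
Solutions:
 f(z) = C1*(sin(z) - 1)^(7/6)/(sin(z) + 1)^(7/6)


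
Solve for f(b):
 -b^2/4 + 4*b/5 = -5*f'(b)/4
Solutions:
 f(b) = C1 + b^3/15 - 8*b^2/25


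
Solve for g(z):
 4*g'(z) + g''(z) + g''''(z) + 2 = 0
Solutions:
 g(z) = C1 + C2*exp(-3^(1/3)*z*(-(18 + sqrt(327))^(1/3) + 3^(1/3)/(18 + sqrt(327))^(1/3))/6)*sin(3^(1/6)*z*(3/(18 + sqrt(327))^(1/3) + 3^(2/3)*(18 + sqrt(327))^(1/3))/6) + C3*exp(-3^(1/3)*z*(-(18 + sqrt(327))^(1/3) + 3^(1/3)/(18 + sqrt(327))^(1/3))/6)*cos(3^(1/6)*z*(3/(18 + sqrt(327))^(1/3) + 3^(2/3)*(18 + sqrt(327))^(1/3))/6) + C4*exp(3^(1/3)*z*(-(18 + sqrt(327))^(1/3) + 3^(1/3)/(18 + sqrt(327))^(1/3))/3) - z/2


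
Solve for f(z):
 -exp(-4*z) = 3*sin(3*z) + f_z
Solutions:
 f(z) = C1 + cos(3*z) + exp(-4*z)/4


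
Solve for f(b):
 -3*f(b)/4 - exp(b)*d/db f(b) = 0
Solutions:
 f(b) = C1*exp(3*exp(-b)/4)


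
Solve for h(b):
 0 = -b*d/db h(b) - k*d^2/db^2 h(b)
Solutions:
 h(b) = C1 + C2*sqrt(k)*erf(sqrt(2)*b*sqrt(1/k)/2)


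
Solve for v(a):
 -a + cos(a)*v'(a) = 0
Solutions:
 v(a) = C1 + Integral(a/cos(a), a)


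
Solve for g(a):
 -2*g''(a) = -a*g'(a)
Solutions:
 g(a) = C1 + C2*erfi(a/2)


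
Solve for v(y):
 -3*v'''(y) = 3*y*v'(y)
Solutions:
 v(y) = C1 + Integral(C2*airyai(-y) + C3*airybi(-y), y)


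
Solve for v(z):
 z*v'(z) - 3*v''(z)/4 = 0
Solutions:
 v(z) = C1 + C2*erfi(sqrt(6)*z/3)


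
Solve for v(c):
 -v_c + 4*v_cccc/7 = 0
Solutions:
 v(c) = C1 + C4*exp(14^(1/3)*c/2) + (C2*sin(14^(1/3)*sqrt(3)*c/4) + C3*cos(14^(1/3)*sqrt(3)*c/4))*exp(-14^(1/3)*c/4)


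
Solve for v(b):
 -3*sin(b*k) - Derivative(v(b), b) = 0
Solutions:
 v(b) = C1 + 3*cos(b*k)/k


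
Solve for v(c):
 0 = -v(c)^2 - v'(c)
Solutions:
 v(c) = 1/(C1 + c)


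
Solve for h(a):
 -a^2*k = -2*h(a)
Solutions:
 h(a) = a^2*k/2


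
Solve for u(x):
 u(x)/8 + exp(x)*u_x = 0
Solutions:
 u(x) = C1*exp(exp(-x)/8)


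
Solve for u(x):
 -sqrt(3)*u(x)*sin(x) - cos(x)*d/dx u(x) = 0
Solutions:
 u(x) = C1*cos(x)^(sqrt(3))


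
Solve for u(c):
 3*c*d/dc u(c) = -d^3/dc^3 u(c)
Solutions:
 u(c) = C1 + Integral(C2*airyai(-3^(1/3)*c) + C3*airybi(-3^(1/3)*c), c)


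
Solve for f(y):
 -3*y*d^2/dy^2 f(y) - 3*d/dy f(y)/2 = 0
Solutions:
 f(y) = C1 + C2*sqrt(y)


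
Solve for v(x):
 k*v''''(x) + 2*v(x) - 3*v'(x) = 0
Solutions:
 v(x) = C1*exp(x*Piecewise((-3^(1/3)*sqrt(-(-1/k^2)^(1/3))/2 - sqrt(3^(2/3)*(-1/k^2)^(1/3) - 2*3^(2/3)/(k*sqrt(-(-1/k^2)^(1/3))))/2, Eq(1/k, 0)), (-sqrt(2*(sqrt(-8/(27*k^3) + 81/(256*k^4)) + 9/(16*k^2))^(1/3) + 4/(3*k*(sqrt(-8/(27*k^3) + 81/(256*k^4)) + 9/(16*k^2))^(1/3)))/2 - sqrt(-2*(sqrt(-8/(27*k^3) + 81/(256*k^4)) + 9/(16*k^2))^(1/3) - 6/(k*sqrt(2*(sqrt(-8/(27*k^3) + 81/(256*k^4)) + 9/(16*k^2))^(1/3) + 4/(3*k*(sqrt(-8/(27*k^3) + 81/(256*k^4)) + 9/(16*k^2))^(1/3)))) - 4/(3*k*(sqrt(-8/(27*k^3) + 81/(256*k^4)) + 9/(16*k^2))^(1/3)))/2, True))) + C2*exp(x*Piecewise((-3^(1/3)*sqrt(-(-1/k^2)^(1/3))/2 + sqrt(3^(2/3)*(-1/k^2)^(1/3) - 2*3^(2/3)/(k*sqrt(-(-1/k^2)^(1/3))))/2, Eq(1/k, 0)), (-sqrt(2*(sqrt(-8/(27*k^3) + 81/(256*k^4)) + 9/(16*k^2))^(1/3) + 4/(3*k*(sqrt(-8/(27*k^3) + 81/(256*k^4)) + 9/(16*k^2))^(1/3)))/2 + sqrt(-2*(sqrt(-8/(27*k^3) + 81/(256*k^4)) + 9/(16*k^2))^(1/3) - 6/(k*sqrt(2*(sqrt(-8/(27*k^3) + 81/(256*k^4)) + 9/(16*k^2))^(1/3) + 4/(3*k*(sqrt(-8/(27*k^3) + 81/(256*k^4)) + 9/(16*k^2))^(1/3)))) - 4/(3*k*(sqrt(-8/(27*k^3) + 81/(256*k^4)) + 9/(16*k^2))^(1/3)))/2, True))) + C3*exp(x*Piecewise((3^(1/3)*sqrt(-(-1/k^2)^(1/3))/2 - sqrt(3^(2/3)*(-1/k^2)^(1/3) + 2*3^(2/3)/(k*sqrt(-(-1/k^2)^(1/3))))/2, Eq(1/k, 0)), (sqrt(2*(sqrt(-8/(27*k^3) + 81/(256*k^4)) + 9/(16*k^2))^(1/3) + 4/(3*k*(sqrt(-8/(27*k^3) + 81/(256*k^4)) + 9/(16*k^2))^(1/3)))/2 - sqrt(-2*(sqrt(-8/(27*k^3) + 81/(256*k^4)) + 9/(16*k^2))^(1/3) + 6/(k*sqrt(2*(sqrt(-8/(27*k^3) + 81/(256*k^4)) + 9/(16*k^2))^(1/3) + 4/(3*k*(sqrt(-8/(27*k^3) + 81/(256*k^4)) + 9/(16*k^2))^(1/3)))) - 4/(3*k*(sqrt(-8/(27*k^3) + 81/(256*k^4)) + 9/(16*k^2))^(1/3)))/2, True))) + C4*exp(x*Piecewise((3^(1/3)*sqrt(-(-1/k^2)^(1/3))/2 + sqrt(3^(2/3)*(-1/k^2)^(1/3) + 2*3^(2/3)/(k*sqrt(-(-1/k^2)^(1/3))))/2, Eq(1/k, 0)), (sqrt(2*(sqrt(-8/(27*k^3) + 81/(256*k^4)) + 9/(16*k^2))^(1/3) + 4/(3*k*(sqrt(-8/(27*k^3) + 81/(256*k^4)) + 9/(16*k^2))^(1/3)))/2 + sqrt(-2*(sqrt(-8/(27*k^3) + 81/(256*k^4)) + 9/(16*k^2))^(1/3) + 6/(k*sqrt(2*(sqrt(-8/(27*k^3) + 81/(256*k^4)) + 9/(16*k^2))^(1/3) + 4/(3*k*(sqrt(-8/(27*k^3) + 81/(256*k^4)) + 9/(16*k^2))^(1/3)))) - 4/(3*k*(sqrt(-8/(27*k^3) + 81/(256*k^4)) + 9/(16*k^2))^(1/3)))/2, True)))


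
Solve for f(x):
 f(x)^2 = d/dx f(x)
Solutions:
 f(x) = -1/(C1 + x)


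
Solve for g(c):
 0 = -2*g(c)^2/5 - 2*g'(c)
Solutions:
 g(c) = 5/(C1 + c)


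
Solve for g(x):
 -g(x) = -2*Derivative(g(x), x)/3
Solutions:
 g(x) = C1*exp(3*x/2)


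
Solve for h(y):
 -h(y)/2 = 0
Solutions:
 h(y) = 0


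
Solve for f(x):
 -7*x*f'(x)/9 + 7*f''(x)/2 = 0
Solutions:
 f(x) = C1 + C2*erfi(x/3)


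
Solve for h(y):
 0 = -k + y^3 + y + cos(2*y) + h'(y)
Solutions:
 h(y) = C1 + k*y - y^4/4 - y^2/2 - sin(2*y)/2


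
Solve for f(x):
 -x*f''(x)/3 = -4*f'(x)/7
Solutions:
 f(x) = C1 + C2*x^(19/7)


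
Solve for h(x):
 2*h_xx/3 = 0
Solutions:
 h(x) = C1 + C2*x


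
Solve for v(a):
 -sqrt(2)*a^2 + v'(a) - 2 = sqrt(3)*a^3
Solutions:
 v(a) = C1 + sqrt(3)*a^4/4 + sqrt(2)*a^3/3 + 2*a


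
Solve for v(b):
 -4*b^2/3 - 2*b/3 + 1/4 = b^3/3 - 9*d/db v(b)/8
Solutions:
 v(b) = C1 + 2*b^4/27 + 32*b^3/81 + 8*b^2/27 - 2*b/9


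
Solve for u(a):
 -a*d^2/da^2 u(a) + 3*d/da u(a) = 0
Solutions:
 u(a) = C1 + C2*a^4


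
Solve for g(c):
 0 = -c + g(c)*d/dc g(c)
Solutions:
 g(c) = -sqrt(C1 + c^2)
 g(c) = sqrt(C1 + c^2)


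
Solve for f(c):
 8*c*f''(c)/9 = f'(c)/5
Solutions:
 f(c) = C1 + C2*c^(49/40)


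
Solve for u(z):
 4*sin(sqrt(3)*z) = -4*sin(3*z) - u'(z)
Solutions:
 u(z) = C1 + 4*cos(3*z)/3 + 4*sqrt(3)*cos(sqrt(3)*z)/3


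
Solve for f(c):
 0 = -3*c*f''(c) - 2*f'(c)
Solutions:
 f(c) = C1 + C2*c^(1/3)


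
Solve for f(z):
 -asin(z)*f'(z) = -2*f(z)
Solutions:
 f(z) = C1*exp(2*Integral(1/asin(z), z))


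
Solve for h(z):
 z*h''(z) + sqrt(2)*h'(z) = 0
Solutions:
 h(z) = C1 + C2*z^(1 - sqrt(2))


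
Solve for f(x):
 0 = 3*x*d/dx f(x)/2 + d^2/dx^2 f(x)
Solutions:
 f(x) = C1 + C2*erf(sqrt(3)*x/2)


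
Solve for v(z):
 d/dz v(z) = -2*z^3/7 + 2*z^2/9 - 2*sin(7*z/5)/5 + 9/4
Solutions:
 v(z) = C1 - z^4/14 + 2*z^3/27 + 9*z/4 + 2*cos(7*z/5)/7


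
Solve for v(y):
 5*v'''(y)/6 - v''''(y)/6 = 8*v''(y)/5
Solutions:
 v(y) = C1 + C2*y + (C3*sin(sqrt(335)*y/10) + C4*cos(sqrt(335)*y/10))*exp(5*y/2)


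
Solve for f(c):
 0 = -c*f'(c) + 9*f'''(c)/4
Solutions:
 f(c) = C1 + Integral(C2*airyai(2^(2/3)*3^(1/3)*c/3) + C3*airybi(2^(2/3)*3^(1/3)*c/3), c)


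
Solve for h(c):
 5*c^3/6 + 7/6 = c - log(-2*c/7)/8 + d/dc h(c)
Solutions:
 h(c) = C1 + 5*c^4/24 - c^2/2 + c*log(-c)/8 + c*(-3*log(7) + 3*log(2) + 25)/24


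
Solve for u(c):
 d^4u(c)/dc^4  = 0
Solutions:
 u(c) = C1 + C2*c + C3*c^2 + C4*c^3


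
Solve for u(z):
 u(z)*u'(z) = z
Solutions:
 u(z) = -sqrt(C1 + z^2)
 u(z) = sqrt(C1 + z^2)


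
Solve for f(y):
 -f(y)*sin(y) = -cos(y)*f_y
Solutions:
 f(y) = C1/cos(y)


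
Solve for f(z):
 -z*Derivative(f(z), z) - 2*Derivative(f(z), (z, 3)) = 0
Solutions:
 f(z) = C1 + Integral(C2*airyai(-2^(2/3)*z/2) + C3*airybi(-2^(2/3)*z/2), z)


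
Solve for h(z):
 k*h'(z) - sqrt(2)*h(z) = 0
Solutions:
 h(z) = C1*exp(sqrt(2)*z/k)


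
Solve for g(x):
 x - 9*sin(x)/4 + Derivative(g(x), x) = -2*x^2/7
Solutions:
 g(x) = C1 - 2*x^3/21 - x^2/2 - 9*cos(x)/4


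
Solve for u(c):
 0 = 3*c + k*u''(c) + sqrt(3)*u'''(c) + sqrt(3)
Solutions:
 u(c) = C1 + C2*c + C3*exp(-sqrt(3)*c*k/3) - c^3/(2*k) + sqrt(3)*c^2*(-1 + 3/k)/(2*k)


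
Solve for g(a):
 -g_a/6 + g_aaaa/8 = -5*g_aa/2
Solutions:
 g(a) = C1 + C2*exp(6^(1/3)*a*(-(3 + sqrt(6009))^(1/3) + 10*6^(1/3)/(3 + sqrt(6009))^(1/3))/6)*sin(2^(1/3)*3^(1/6)*a*(5*2^(1/3)/(3 + sqrt(6009))^(1/3) + 3^(2/3)*(3 + sqrt(6009))^(1/3)/6)) + C3*exp(6^(1/3)*a*(-(3 + sqrt(6009))^(1/3) + 10*6^(1/3)/(3 + sqrt(6009))^(1/3))/6)*cos(2^(1/3)*3^(1/6)*a*(5*2^(1/3)/(3 + sqrt(6009))^(1/3) + 3^(2/3)*(3 + sqrt(6009))^(1/3)/6)) + C4*exp(-6^(1/3)*a*(-(3 + sqrt(6009))^(1/3) + 10*6^(1/3)/(3 + sqrt(6009))^(1/3))/3)


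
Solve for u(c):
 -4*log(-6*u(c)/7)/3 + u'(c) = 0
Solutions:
 -3*Integral(1/(log(-_y) - log(7) + log(6)), (_y, u(c)))/4 = C1 - c


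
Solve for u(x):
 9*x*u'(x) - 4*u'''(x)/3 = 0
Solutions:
 u(x) = C1 + Integral(C2*airyai(3*2^(1/3)*x/2) + C3*airybi(3*2^(1/3)*x/2), x)


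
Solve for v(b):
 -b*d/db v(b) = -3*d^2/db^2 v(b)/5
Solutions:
 v(b) = C1 + C2*erfi(sqrt(30)*b/6)


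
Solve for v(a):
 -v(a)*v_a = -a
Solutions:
 v(a) = -sqrt(C1 + a^2)
 v(a) = sqrt(C1 + a^2)


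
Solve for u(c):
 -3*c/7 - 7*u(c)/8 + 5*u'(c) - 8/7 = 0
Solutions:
 u(c) = C1*exp(7*c/40) - 24*c/49 - 1408/343


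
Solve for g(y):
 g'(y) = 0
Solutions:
 g(y) = C1


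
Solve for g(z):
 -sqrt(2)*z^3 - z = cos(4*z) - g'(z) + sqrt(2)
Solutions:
 g(z) = C1 + sqrt(2)*z^4/4 + z^2/2 + sqrt(2)*z + sin(4*z)/4


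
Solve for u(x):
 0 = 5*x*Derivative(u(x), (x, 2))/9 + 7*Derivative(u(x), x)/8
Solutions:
 u(x) = C1 + C2/x^(23/40)


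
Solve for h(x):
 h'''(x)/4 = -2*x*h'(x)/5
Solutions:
 h(x) = C1 + Integral(C2*airyai(-2*5^(2/3)*x/5) + C3*airybi(-2*5^(2/3)*x/5), x)


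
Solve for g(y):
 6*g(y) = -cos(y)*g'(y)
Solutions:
 g(y) = C1*(sin(y)^3 - 3*sin(y)^2 + 3*sin(y) - 1)/(sin(y)^3 + 3*sin(y)^2 + 3*sin(y) + 1)


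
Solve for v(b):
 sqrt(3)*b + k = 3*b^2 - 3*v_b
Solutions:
 v(b) = C1 + b^3/3 - sqrt(3)*b^2/6 - b*k/3


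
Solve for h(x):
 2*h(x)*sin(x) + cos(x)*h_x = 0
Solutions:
 h(x) = C1*cos(x)^2


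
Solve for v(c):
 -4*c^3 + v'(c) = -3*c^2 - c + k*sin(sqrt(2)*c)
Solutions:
 v(c) = C1 + c^4 - c^3 - c^2/2 - sqrt(2)*k*cos(sqrt(2)*c)/2


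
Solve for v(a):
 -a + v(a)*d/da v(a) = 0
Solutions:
 v(a) = -sqrt(C1 + a^2)
 v(a) = sqrt(C1 + a^2)


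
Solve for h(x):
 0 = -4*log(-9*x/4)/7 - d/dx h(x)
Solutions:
 h(x) = C1 - 4*x*log(-x)/7 + 4*x*(-2*log(3) + 1 + 2*log(2))/7


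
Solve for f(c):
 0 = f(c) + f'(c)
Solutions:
 f(c) = C1*exp(-c)


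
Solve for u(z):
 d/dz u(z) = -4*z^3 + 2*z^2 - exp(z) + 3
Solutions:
 u(z) = C1 - z^4 + 2*z^3/3 + 3*z - exp(z)


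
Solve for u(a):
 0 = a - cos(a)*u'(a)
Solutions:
 u(a) = C1 + Integral(a/cos(a), a)


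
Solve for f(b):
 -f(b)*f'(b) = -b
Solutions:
 f(b) = -sqrt(C1 + b^2)
 f(b) = sqrt(C1 + b^2)


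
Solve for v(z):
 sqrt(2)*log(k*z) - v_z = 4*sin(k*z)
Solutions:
 v(z) = C1 + sqrt(2)*z*(log(k*z) - 1) - 4*Piecewise((-cos(k*z)/k, Ne(k, 0)), (0, True))


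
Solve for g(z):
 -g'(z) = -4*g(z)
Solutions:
 g(z) = C1*exp(4*z)


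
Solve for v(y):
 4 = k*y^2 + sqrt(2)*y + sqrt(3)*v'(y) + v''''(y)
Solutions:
 v(y) = C1 + C4*exp(-3^(1/6)*y) - sqrt(3)*k*y^3/9 - sqrt(6)*y^2/6 + 4*sqrt(3)*y/3 + (C2*sin(3^(2/3)*y/2) + C3*cos(3^(2/3)*y/2))*exp(3^(1/6)*y/2)


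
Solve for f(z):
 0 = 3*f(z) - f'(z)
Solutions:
 f(z) = C1*exp(3*z)


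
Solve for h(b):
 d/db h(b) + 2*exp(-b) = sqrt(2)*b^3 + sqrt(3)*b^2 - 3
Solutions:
 h(b) = C1 + sqrt(2)*b^4/4 + sqrt(3)*b^3/3 - 3*b + 2*exp(-b)


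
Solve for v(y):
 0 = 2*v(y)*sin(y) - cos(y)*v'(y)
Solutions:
 v(y) = C1/cos(y)^2


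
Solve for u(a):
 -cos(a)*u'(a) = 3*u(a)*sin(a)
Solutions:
 u(a) = C1*cos(a)^3


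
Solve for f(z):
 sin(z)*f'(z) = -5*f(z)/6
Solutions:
 f(z) = C1*(cos(z) + 1)^(5/12)/(cos(z) - 1)^(5/12)


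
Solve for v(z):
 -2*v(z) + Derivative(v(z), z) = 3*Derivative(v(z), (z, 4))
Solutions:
 v(z) = (C1*sin(2^(2/3)*sqrt(3)*z*sqrt(Abs(16/(3 + sqrt(2039)*I)^(1/3) - 4*sqrt(3)/sqrt(16/(3 + sqrt(2039)*I)^(1/3) + 2^(1/3)*(3 + sqrt(2039)*I)^(1/3)) + 2^(1/3)*(3 + sqrt(2039)*I)^(1/3)))/12) + C2*cos(2^(2/3)*sqrt(3)*z*sqrt(16/(3 + sqrt(2039)*I)^(1/3) - 4*sqrt(3)/sqrt(16/(3 + sqrt(2039)*I)^(1/3) + 2^(1/3)*(3 + sqrt(2039)*I)^(1/3)) + 2^(1/3)*(3 + sqrt(2039)*I)^(1/3))/12))*exp(2^(2/3)*sqrt(3)*z*sqrt(16/(3 + sqrt(2039)*I)^(1/3) + 2^(1/3)*(3 + sqrt(2039)*I)^(1/3))/12) + (C3*sin(2^(2/3)*sqrt(3)*z*sqrt(Abs(16/(3 + sqrt(2039)*I)^(1/3) + 4*sqrt(3)/sqrt(16/(3 + sqrt(2039)*I)^(1/3) + 2^(1/3)*(3 + sqrt(2039)*I)^(1/3)) + 2^(1/3)*(3 + sqrt(2039)*I)^(1/3)))/12) + C4*cos(2^(2/3)*sqrt(3)*z*sqrt(16/(3 + sqrt(2039)*I)^(1/3) + 4*sqrt(3)/sqrt(16/(3 + sqrt(2039)*I)^(1/3) + 2^(1/3)*(3 + sqrt(2039)*I)^(1/3)) + 2^(1/3)*(3 + sqrt(2039)*I)^(1/3))/12))*exp(-2^(2/3)*sqrt(3)*z*sqrt(16/(3 + sqrt(2039)*I)^(1/3) + 2^(1/3)*(3 + sqrt(2039)*I)^(1/3))/12)


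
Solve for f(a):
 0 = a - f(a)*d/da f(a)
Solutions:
 f(a) = -sqrt(C1 + a^2)
 f(a) = sqrt(C1 + a^2)


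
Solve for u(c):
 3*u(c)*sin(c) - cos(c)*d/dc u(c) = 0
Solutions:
 u(c) = C1/cos(c)^3


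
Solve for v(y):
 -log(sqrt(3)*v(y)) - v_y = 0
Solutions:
 2*Integral(1/(2*log(_y) + log(3)), (_y, v(y))) = C1 - y


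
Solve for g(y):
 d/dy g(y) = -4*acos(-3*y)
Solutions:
 g(y) = C1 - 4*y*acos(-3*y) - 4*sqrt(1 - 9*y^2)/3


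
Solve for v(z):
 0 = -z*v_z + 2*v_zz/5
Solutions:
 v(z) = C1 + C2*erfi(sqrt(5)*z/2)


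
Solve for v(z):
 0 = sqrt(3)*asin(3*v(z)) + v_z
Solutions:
 Integral(1/asin(3*_y), (_y, v(z))) = C1 - sqrt(3)*z


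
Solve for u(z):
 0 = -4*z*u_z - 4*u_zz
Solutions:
 u(z) = C1 + C2*erf(sqrt(2)*z/2)


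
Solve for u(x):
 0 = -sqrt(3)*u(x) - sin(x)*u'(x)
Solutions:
 u(x) = C1*(cos(x) + 1)^(sqrt(3)/2)/(cos(x) - 1)^(sqrt(3)/2)


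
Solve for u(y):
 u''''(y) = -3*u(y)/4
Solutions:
 u(y) = (C1*sin(3^(1/4)*y/2) + C2*cos(3^(1/4)*y/2))*exp(-3^(1/4)*y/2) + (C3*sin(3^(1/4)*y/2) + C4*cos(3^(1/4)*y/2))*exp(3^(1/4)*y/2)


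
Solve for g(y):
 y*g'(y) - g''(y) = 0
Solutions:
 g(y) = C1 + C2*erfi(sqrt(2)*y/2)


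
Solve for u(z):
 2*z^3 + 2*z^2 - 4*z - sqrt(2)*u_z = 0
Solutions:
 u(z) = C1 + sqrt(2)*z^4/4 + sqrt(2)*z^3/3 - sqrt(2)*z^2


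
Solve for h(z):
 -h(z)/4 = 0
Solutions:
 h(z) = 0


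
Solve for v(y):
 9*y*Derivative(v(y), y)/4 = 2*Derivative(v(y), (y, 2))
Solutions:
 v(y) = C1 + C2*erfi(3*y/4)


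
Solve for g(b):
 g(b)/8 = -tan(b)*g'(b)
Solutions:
 g(b) = C1/sin(b)^(1/8)


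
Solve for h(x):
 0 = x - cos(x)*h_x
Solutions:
 h(x) = C1 + Integral(x/cos(x), x)


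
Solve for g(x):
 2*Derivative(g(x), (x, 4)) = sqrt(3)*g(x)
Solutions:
 g(x) = C1*exp(-2^(3/4)*3^(1/8)*x/2) + C2*exp(2^(3/4)*3^(1/8)*x/2) + C3*sin(2^(3/4)*3^(1/8)*x/2) + C4*cos(2^(3/4)*3^(1/8)*x/2)


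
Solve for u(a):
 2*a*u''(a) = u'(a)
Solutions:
 u(a) = C1 + C2*a^(3/2)


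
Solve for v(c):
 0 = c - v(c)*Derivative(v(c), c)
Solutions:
 v(c) = -sqrt(C1 + c^2)
 v(c) = sqrt(C1 + c^2)


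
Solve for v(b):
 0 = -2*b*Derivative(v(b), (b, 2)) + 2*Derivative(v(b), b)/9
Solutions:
 v(b) = C1 + C2*b^(10/9)


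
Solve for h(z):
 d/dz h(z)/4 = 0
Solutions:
 h(z) = C1


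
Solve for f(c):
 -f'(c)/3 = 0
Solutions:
 f(c) = C1


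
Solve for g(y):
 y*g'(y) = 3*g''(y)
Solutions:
 g(y) = C1 + C2*erfi(sqrt(6)*y/6)


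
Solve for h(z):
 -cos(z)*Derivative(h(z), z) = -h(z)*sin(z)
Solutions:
 h(z) = C1/cos(z)


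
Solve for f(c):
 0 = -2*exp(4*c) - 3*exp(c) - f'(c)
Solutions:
 f(c) = C1 - exp(4*c)/2 - 3*exp(c)


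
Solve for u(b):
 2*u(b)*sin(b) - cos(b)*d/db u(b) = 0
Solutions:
 u(b) = C1/cos(b)^2


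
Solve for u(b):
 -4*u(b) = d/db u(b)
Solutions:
 u(b) = C1*exp(-4*b)


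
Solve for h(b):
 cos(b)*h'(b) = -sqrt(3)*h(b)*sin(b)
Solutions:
 h(b) = C1*cos(b)^(sqrt(3))


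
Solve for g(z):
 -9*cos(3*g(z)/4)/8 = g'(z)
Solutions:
 9*z/8 - 2*log(sin(3*g(z)/4) - 1)/3 + 2*log(sin(3*g(z)/4) + 1)/3 = C1


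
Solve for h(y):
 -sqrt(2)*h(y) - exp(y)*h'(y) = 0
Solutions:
 h(y) = C1*exp(sqrt(2)*exp(-y))


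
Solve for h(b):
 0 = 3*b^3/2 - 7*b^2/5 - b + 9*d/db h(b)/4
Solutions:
 h(b) = C1 - b^4/6 + 28*b^3/135 + 2*b^2/9


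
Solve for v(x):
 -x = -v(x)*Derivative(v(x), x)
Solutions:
 v(x) = -sqrt(C1 + x^2)
 v(x) = sqrt(C1 + x^2)


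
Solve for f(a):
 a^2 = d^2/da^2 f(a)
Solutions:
 f(a) = C1 + C2*a + a^4/12


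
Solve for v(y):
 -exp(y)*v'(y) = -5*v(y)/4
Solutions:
 v(y) = C1*exp(-5*exp(-y)/4)


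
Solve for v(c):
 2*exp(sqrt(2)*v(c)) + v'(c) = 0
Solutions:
 v(c) = sqrt(2)*(2*log(1/(C1 + 2*c)) - log(2))/4


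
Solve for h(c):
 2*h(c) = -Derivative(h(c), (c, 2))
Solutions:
 h(c) = C1*sin(sqrt(2)*c) + C2*cos(sqrt(2)*c)


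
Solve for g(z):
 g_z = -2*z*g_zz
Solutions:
 g(z) = C1 + C2*sqrt(z)


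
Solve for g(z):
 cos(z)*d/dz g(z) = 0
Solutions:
 g(z) = C1


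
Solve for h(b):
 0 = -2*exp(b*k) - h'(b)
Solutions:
 h(b) = C1 - 2*exp(b*k)/k


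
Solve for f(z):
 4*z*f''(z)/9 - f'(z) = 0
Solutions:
 f(z) = C1 + C2*z^(13/4)


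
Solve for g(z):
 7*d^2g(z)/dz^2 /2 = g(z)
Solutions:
 g(z) = C1*exp(-sqrt(14)*z/7) + C2*exp(sqrt(14)*z/7)


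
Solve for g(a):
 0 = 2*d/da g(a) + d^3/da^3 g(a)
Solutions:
 g(a) = C1 + C2*sin(sqrt(2)*a) + C3*cos(sqrt(2)*a)


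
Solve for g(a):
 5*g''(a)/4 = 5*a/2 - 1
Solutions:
 g(a) = C1 + C2*a + a^3/3 - 2*a^2/5


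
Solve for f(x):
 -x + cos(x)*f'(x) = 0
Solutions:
 f(x) = C1 + Integral(x/cos(x), x)


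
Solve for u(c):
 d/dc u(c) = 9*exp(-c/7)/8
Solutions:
 u(c) = C1 - 63*exp(-c/7)/8


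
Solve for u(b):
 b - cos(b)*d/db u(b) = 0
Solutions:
 u(b) = C1 + Integral(b/cos(b), b)


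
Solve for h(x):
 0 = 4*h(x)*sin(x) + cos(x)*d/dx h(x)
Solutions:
 h(x) = C1*cos(x)^4


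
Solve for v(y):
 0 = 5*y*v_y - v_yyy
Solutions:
 v(y) = C1 + Integral(C2*airyai(5^(1/3)*y) + C3*airybi(5^(1/3)*y), y)


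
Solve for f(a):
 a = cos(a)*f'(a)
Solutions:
 f(a) = C1 + Integral(a/cos(a), a)


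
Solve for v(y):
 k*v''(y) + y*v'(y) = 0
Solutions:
 v(y) = C1 + C2*sqrt(k)*erf(sqrt(2)*y*sqrt(1/k)/2)


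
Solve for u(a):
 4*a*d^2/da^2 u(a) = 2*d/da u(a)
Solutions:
 u(a) = C1 + C2*a^(3/2)


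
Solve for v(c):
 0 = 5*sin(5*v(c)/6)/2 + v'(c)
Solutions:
 5*c/2 + 3*log(cos(5*v(c)/6) - 1)/5 - 3*log(cos(5*v(c)/6) + 1)/5 = C1


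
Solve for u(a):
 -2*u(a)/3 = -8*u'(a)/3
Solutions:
 u(a) = C1*exp(a/4)


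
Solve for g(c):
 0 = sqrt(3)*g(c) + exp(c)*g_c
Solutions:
 g(c) = C1*exp(sqrt(3)*exp(-c))


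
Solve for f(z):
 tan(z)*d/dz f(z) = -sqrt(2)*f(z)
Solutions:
 f(z) = C1/sin(z)^(sqrt(2))


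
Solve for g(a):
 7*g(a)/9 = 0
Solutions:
 g(a) = 0


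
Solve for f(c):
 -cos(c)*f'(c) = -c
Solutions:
 f(c) = C1 + Integral(c/cos(c), c)


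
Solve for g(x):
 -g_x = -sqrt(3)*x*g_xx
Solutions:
 g(x) = C1 + C2*x^(sqrt(3)/3 + 1)


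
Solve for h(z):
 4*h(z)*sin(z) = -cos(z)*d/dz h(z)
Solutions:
 h(z) = C1*cos(z)^4


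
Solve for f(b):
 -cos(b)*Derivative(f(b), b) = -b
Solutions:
 f(b) = C1 + Integral(b/cos(b), b)


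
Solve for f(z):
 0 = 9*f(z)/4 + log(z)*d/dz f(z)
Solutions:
 f(z) = C1*exp(-9*li(z)/4)


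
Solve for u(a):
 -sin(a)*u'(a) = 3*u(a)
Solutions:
 u(a) = C1*(cos(a) + 1)^(3/2)/(cos(a) - 1)^(3/2)


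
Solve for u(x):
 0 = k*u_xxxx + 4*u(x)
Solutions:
 u(x) = C1*exp(-sqrt(2)*x*(-1/k)^(1/4)) + C2*exp(sqrt(2)*x*(-1/k)^(1/4)) + C3*exp(-sqrt(2)*I*x*(-1/k)^(1/4)) + C4*exp(sqrt(2)*I*x*(-1/k)^(1/4))


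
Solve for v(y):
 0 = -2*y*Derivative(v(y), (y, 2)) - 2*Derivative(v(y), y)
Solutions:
 v(y) = C1 + C2*log(y)


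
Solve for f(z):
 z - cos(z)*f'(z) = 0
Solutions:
 f(z) = C1 + Integral(z/cos(z), z)


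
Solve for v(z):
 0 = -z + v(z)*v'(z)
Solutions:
 v(z) = -sqrt(C1 + z^2)
 v(z) = sqrt(C1 + z^2)


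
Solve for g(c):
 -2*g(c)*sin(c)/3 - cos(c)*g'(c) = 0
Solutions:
 g(c) = C1*cos(c)^(2/3)


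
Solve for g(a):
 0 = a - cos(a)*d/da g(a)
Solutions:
 g(a) = C1 + Integral(a/cos(a), a)


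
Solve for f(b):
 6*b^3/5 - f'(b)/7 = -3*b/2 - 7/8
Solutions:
 f(b) = C1 + 21*b^4/10 + 21*b^2/4 + 49*b/8


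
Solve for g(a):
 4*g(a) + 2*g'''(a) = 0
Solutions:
 g(a) = C3*exp(-2^(1/3)*a) + (C1*sin(2^(1/3)*sqrt(3)*a/2) + C2*cos(2^(1/3)*sqrt(3)*a/2))*exp(2^(1/3)*a/2)


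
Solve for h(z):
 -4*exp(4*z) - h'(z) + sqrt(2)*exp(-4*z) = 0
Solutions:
 h(z) = C1 - exp(4*z) - sqrt(2)*exp(-4*z)/4


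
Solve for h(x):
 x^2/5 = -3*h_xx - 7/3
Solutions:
 h(x) = C1 + C2*x - x^4/180 - 7*x^2/18


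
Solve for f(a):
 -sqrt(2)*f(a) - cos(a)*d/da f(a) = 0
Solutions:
 f(a) = C1*(sin(a) - 1)^(sqrt(2)/2)/(sin(a) + 1)^(sqrt(2)/2)


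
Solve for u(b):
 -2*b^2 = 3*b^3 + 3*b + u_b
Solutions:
 u(b) = C1 - 3*b^4/4 - 2*b^3/3 - 3*b^2/2


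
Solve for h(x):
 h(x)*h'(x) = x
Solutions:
 h(x) = -sqrt(C1 + x^2)
 h(x) = sqrt(C1 + x^2)


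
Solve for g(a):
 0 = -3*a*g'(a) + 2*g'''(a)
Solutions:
 g(a) = C1 + Integral(C2*airyai(2^(2/3)*3^(1/3)*a/2) + C3*airybi(2^(2/3)*3^(1/3)*a/2), a)


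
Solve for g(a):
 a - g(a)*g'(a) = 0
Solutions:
 g(a) = -sqrt(C1 + a^2)
 g(a) = sqrt(C1 + a^2)


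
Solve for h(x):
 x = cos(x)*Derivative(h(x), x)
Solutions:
 h(x) = C1 + Integral(x/cos(x), x)


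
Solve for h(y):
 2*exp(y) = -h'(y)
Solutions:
 h(y) = C1 - 2*exp(y)


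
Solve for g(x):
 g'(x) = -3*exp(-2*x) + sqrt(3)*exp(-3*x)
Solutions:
 g(x) = C1 + 3*exp(-2*x)/2 - sqrt(3)*exp(-3*x)/3


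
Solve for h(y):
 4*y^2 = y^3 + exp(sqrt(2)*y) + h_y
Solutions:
 h(y) = C1 - y^4/4 + 4*y^3/3 - sqrt(2)*exp(sqrt(2)*y)/2


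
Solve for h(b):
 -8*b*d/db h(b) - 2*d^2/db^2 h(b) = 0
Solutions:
 h(b) = C1 + C2*erf(sqrt(2)*b)
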